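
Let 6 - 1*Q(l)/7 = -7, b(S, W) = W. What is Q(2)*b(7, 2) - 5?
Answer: 177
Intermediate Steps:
Q(l) = 91 (Q(l) = 42 - 7*(-7) = 42 + 49 = 91)
Q(2)*b(7, 2) - 5 = 91*2 - 5 = 182 - 5 = 177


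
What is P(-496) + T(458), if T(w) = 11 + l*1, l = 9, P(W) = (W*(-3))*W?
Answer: -738028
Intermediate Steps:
P(W) = -3*W² (P(W) = (-3*W)*W = -3*W²)
T(w) = 20 (T(w) = 11 + 9*1 = 11 + 9 = 20)
P(-496) + T(458) = -3*(-496)² + 20 = -3*246016 + 20 = -738048 + 20 = -738028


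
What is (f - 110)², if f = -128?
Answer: 56644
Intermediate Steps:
(f - 110)² = (-128 - 110)² = (-238)² = 56644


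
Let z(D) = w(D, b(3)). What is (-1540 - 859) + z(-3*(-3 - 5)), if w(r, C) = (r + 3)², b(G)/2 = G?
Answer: -1670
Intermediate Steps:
b(G) = 2*G
w(r, C) = (3 + r)²
z(D) = (3 + D)²
(-1540 - 859) + z(-3*(-3 - 5)) = (-1540 - 859) + (3 - 3*(-3 - 5))² = -2399 + (3 - 3*(-8))² = -2399 + (3 + 24)² = -2399 + 27² = -2399 + 729 = -1670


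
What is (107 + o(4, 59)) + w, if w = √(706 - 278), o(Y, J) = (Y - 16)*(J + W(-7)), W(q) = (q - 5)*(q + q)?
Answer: -2617 + 2*√107 ≈ -2596.3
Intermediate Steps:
W(q) = 2*q*(-5 + q) (W(q) = (-5 + q)*(2*q) = 2*q*(-5 + q))
o(Y, J) = (-16 + Y)*(168 + J) (o(Y, J) = (Y - 16)*(J + 2*(-7)*(-5 - 7)) = (-16 + Y)*(J + 2*(-7)*(-12)) = (-16 + Y)*(J + 168) = (-16 + Y)*(168 + J))
w = 2*√107 (w = √428 = 2*√107 ≈ 20.688)
(107 + o(4, 59)) + w = (107 + (-2688 - 16*59 + 168*4 + 59*4)) + 2*√107 = (107 + (-2688 - 944 + 672 + 236)) + 2*√107 = (107 - 2724) + 2*√107 = -2617 + 2*√107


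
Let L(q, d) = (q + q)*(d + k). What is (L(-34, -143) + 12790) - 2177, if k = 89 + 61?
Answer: 10137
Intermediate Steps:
k = 150
L(q, d) = 2*q*(150 + d) (L(q, d) = (q + q)*(d + 150) = (2*q)*(150 + d) = 2*q*(150 + d))
(L(-34, -143) + 12790) - 2177 = (2*(-34)*(150 - 143) + 12790) - 2177 = (2*(-34)*7 + 12790) - 2177 = (-476 + 12790) - 2177 = 12314 - 2177 = 10137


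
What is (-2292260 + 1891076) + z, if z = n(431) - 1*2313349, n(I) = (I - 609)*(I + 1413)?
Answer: -3042765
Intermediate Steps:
n(I) = (-609 + I)*(1413 + I)
z = -2641581 (z = (-860517 + 431**2 + 804*431) - 1*2313349 = (-860517 + 185761 + 346524) - 2313349 = -328232 - 2313349 = -2641581)
(-2292260 + 1891076) + z = (-2292260 + 1891076) - 2641581 = -401184 - 2641581 = -3042765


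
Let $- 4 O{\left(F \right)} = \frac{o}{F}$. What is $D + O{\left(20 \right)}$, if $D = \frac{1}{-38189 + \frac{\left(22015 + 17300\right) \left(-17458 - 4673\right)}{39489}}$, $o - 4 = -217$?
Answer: $\frac{84422935333}{31708342480} \approx 2.6625$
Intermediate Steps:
$o = -213$ ($o = 4 - 217 = -213$)
$O{\left(F \right)} = \frac{213}{4 F}$ ($O{\left(F \right)} = - \frac{\left(-213\right) \frac{1}{F}}{4} = \frac{213}{4 F}$)
$D = - \frac{13163}{792708562}$ ($D = \frac{1}{-38189 + 39315 \left(-22131\right) \frac{1}{39489}} = \frac{1}{-38189 - \frac{290026755}{13163}} = \frac{1}{- \frac{792708562}{13163}} = - \frac{13163}{792708562} \approx -1.6605 \cdot 10^{-5}$)
$D + O{\left(20 \right)} = - \frac{13163}{792708562} + \frac{213}{4 \cdot 20} = - \frac{13163}{792708562} + \frac{213}{4} \cdot \frac{1}{20} = - \frac{13163}{792708562} + \frac{213}{80} = \frac{84422935333}{31708342480}$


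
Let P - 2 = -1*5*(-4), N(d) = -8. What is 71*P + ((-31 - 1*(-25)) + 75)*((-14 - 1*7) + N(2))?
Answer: -439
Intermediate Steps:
P = 22 (P = 2 - 1*5*(-4) = 2 - 5*(-4) = 2 + 20 = 22)
71*P + ((-31 - 1*(-25)) + 75)*((-14 - 1*7) + N(2)) = 71*22 + ((-31 - 1*(-25)) + 75)*((-14 - 1*7) - 8) = 1562 + ((-31 + 25) + 75)*((-14 - 7) - 8) = 1562 + (-6 + 75)*(-21 - 8) = 1562 + 69*(-29) = 1562 - 2001 = -439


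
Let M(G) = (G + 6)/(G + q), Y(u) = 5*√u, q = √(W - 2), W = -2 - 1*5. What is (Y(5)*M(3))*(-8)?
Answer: 60*√5*(-1 + I) ≈ -134.16 + 134.16*I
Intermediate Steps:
W = -7 (W = -2 - 5 = -7)
q = 3*I (q = √(-7 - 2) = √(-9) = 3*I ≈ 3.0*I)
M(G) = (6 + G)/(G + 3*I) (M(G) = (G + 6)/(G + 3*I) = (6 + G)/(G + 3*I))
(Y(5)*M(3))*(-8) = ((5*√5)*((6 + 3)/(3 + 3*I)))*(-8) = ((5*√5)*(((3 - 3*I)/18)*9))*(-8) = ((5*√5)*((3 - 3*I)/2))*(-8) = (5*√5*(3 - 3*I)/2)*(-8) = -20*√5*(3 - 3*I)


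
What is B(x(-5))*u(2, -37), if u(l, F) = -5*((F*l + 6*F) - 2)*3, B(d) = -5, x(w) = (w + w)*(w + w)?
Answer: -22350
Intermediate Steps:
x(w) = 4*w² (x(w) = (2*w)*(2*w) = 4*w²)
u(l, F) = 30 - 90*F - 15*F*l (u(l, F) = -5*((6*F + F*l) - 2)*3 = -5*(-2 + 6*F + F*l)*3 = (10 - 30*F - 5*F*l)*3 = 30 - 90*F - 15*F*l)
B(x(-5))*u(2, -37) = -5*(30 - 90*(-37) - 15*(-37)*2) = -5*(30 + 3330 + 1110) = -5*4470 = -22350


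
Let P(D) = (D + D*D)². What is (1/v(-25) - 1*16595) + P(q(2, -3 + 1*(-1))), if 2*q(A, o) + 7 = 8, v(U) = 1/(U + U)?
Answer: -266311/16 ≈ -16644.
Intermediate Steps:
v(U) = 1/(2*U)
q(A, o) = ½ (q(A, o) = -7/2 + (½)*8 = -7/2 + 4 = ½)
P(D) = (D + D²)²
(1/v(-25) - 1*16595) + P(q(2, -3 + 1*(-1))) = (1/((½)/(-25)) - 1*16595) + (½)²*(1 + ½)² = (1/((½)*(-1/25)) - 16595) + (3/2)²/4 = (1/(-1/50) - 16595) + (¼)*(9/4) = (-50 - 16595) + 9/16 = -16645 + 9/16 = -266311/16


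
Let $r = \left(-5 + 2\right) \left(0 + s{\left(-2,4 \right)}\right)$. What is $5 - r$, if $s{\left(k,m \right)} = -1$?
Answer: $2$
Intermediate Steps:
$r = 3$ ($r = \left(-5 + 2\right) \left(0 - 1\right) = \left(-3\right) \left(-1\right) = 3$)
$5 - r = 5 - 3 = 2$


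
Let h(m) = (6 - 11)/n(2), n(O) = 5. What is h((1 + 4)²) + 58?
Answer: 57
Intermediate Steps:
h(m) = -1 (h(m) = (6 - 11)/5 = -5*⅕ = -1)
h((1 + 4)²) + 58 = -1 + 58 = 57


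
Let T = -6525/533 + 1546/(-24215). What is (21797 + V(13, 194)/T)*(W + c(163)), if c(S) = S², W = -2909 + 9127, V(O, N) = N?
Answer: 113424852962350017/158826893 ≈ 7.1414e+8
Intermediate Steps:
T = -158826893/12906595 (T = -6525*1/533 + 1546*(-1/24215) = -6525/533 - 1546/24215 = -158826893/12906595 ≈ -12.306)
W = 6218
(21797 + V(13, 194)/T)*(W + c(163)) = (21797 + 194/(-158826893/12906595))*(6218 + 163²) = (21797 + 194*(-12906595/158826893))*(6218 + 26569) = (21797 - 2503879430/158826893)*32787 = (3459445907291/158826893)*32787 = 113424852962350017/158826893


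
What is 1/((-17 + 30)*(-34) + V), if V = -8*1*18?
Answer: -1/586 ≈ -0.0017065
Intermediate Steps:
V = -144 (V = -8*18 = -144)
1/((-17 + 30)*(-34) + V) = 1/((-17 + 30)*(-34) - 144) = 1/(13*(-34) - 144) = 1/(-442 - 144) = 1/(-586) = -1/586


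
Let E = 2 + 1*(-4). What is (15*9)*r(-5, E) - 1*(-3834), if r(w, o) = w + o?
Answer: 2889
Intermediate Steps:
E = -2 (E = 2 - 4 = -2)
r(w, o) = o + w
(15*9)*r(-5, E) - 1*(-3834) = (15*9)*(-2 - 5) - 1*(-3834) = 135*(-7) + 3834 = -945 + 3834 = 2889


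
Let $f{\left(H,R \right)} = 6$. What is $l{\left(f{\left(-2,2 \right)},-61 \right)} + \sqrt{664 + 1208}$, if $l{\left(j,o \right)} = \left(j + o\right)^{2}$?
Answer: $3025 + 12 \sqrt{13} \approx 3068.3$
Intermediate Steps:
$l{\left(f{\left(-2,2 \right)},-61 \right)} + \sqrt{664 + 1208} = \left(6 - 61\right)^{2} + \sqrt{664 + 1208} = \left(-55\right)^{2} + \sqrt{1872} = 3025 + 12 \sqrt{13}$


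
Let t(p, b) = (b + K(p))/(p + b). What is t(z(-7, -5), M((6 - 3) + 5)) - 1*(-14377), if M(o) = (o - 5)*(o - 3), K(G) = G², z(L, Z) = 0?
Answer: 14378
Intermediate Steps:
M(o) = (-5 + o)*(-3 + o)
t(p, b) = (b + p²)/(b + p) (t(p, b) = (b + p²)/(p + b) = (b + p²)/(b + p))
t(z(-7, -5), M((6 - 3) + 5)) - 1*(-14377) = ((15 + ((6 - 3) + 5)² - 8*((6 - 3) + 5)) + 0²)/((15 + ((6 - 3) + 5)² - 8*((6 - 3) + 5)) + 0) - 1*(-14377) = ((15 + (3 + 5)² - 8*(3 + 5)) + 0)/((15 + (3 + 5)² - 8*(3 + 5)) + 0) + 14377 = ((15 + 8² - 8*8) + 0)/((15 + 8² - 8*8) + 0) + 14377 = ((15 + 64 - 64) + 0)/((15 + 64 - 64) + 0) + 14377 = (15 + 0)/(15 + 0) + 14377 = 15/15 + 14377 = (1/15)*15 + 14377 = 1 + 14377 = 14378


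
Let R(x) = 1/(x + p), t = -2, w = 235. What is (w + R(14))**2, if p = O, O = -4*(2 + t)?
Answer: 10830681/196 ≈ 55259.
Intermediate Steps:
O = 0 (O = -4*(2 - 2) = -4*0 = 0)
p = 0
R(x) = 1/x (R(x) = 1/(x + 0) = 1/x)
(w + R(14))**2 = (235 + 1/14)**2 = (3291/14)**2 = 10830681/196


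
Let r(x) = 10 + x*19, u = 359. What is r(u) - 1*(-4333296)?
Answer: 4340127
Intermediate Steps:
r(x) = 10 + 19*x
r(u) - 1*(-4333296) = (10 + 19*359) - 1*(-4333296) = (10 + 6821) + 4333296 = 6831 + 4333296 = 4340127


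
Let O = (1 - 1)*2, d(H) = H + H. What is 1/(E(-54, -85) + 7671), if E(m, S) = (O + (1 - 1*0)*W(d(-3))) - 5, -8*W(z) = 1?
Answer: 8/61327 ≈ 0.00013045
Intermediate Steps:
d(H) = 2*H
W(z) = -⅛ (W(z) = -⅛*1 = -⅛)
O = 0 (O = 0*2 = 0)
E(m, S) = -41/8 (E(m, S) = (0 + (1 - 1*0)*(-⅛)) - 5 = (0 + (1 + 0)*(-⅛)) - 5 = (0 + 1*(-⅛)) - 5 = (0 - ⅛) - 5 = -⅛ - 5 = -41/8)
1/(E(-54, -85) + 7671) = 1/(-41/8 + 7671) = 1/(61327/8) = 8/61327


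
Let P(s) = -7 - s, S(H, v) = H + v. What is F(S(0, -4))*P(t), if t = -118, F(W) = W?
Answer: -444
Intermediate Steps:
F(S(0, -4))*P(t) = (0 - 4)*(-7 - 1*(-118)) = -4*(-7 + 118) = -4*111 = -444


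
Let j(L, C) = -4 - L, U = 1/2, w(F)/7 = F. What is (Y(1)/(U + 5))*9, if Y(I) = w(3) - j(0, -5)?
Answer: 450/11 ≈ 40.909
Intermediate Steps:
w(F) = 7*F
U = ½ (U = (½)*1 = ½ ≈ 0.50000)
Y(I) = 25 (Y(I) = 7*3 - (-4 - 1*0) = 21 - (-4 + 0) = 21 - 1*(-4) = 21 + 4 = 25)
(Y(1)/(U + 5))*9 = (25/(½ + 5))*9 = (25/(11/2))*9 = ((2/11)*25)*9 = (50/11)*9 = 450/11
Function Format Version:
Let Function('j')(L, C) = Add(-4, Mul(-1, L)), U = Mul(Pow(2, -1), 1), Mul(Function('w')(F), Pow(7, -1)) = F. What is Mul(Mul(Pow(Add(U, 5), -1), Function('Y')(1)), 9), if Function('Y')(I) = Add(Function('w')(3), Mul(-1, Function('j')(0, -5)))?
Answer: Rational(450, 11) ≈ 40.909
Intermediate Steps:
Function('w')(F) = Mul(7, F)
U = Rational(1, 2) (U = Mul(Rational(1, 2), 1) = Rational(1, 2) ≈ 0.50000)
Function('Y')(I) = 25 (Function('Y')(I) = Add(Mul(7, 3), Mul(-1, Add(-4, Mul(-1, 0)))) = Add(21, Mul(-1, Add(-4, 0))) = Add(21, Mul(-1, -4)) = Add(21, 4) = 25)
Mul(Mul(Pow(Add(U, 5), -1), Function('Y')(1)), 9) = Mul(Mul(Pow(Add(Rational(1, 2), 5), -1), 25), 9) = Mul(Mul(Pow(Rational(11, 2), -1), 25), 9) = Mul(Mul(Rational(2, 11), 25), 9) = Mul(Rational(50, 11), 9) = Rational(450, 11)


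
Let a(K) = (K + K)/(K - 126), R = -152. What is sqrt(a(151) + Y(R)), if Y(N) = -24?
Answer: I*sqrt(298)/5 ≈ 3.4525*I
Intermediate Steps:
a(K) = 2*K/(-126 + K) (a(K) = (2*K)/(-126 + K) = 2*K/(-126 + K))
sqrt(a(151) + Y(R)) = sqrt(2*151/(-126 + 151) - 24) = sqrt(2*151/25 - 24) = sqrt(2*151*(1/25) - 24) = sqrt(302/25 - 24) = sqrt(-298/25) = I*sqrt(298)/5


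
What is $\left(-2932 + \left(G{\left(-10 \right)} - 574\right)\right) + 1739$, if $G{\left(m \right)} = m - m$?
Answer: $-1767$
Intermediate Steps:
$G{\left(m \right)} = 0$
$\left(-2932 + \left(G{\left(-10 \right)} - 574\right)\right) + 1739 = \left(-2932 + \left(0 - 574\right)\right) + 1739 = \left(-2932 - 574\right) + 1739 = -3506 + 1739 = -1767$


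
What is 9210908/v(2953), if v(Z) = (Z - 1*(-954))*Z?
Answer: 9210908/11537371 ≈ 0.79835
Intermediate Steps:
v(Z) = Z*(954 + Z) (v(Z) = (Z + 954)*Z = (954 + Z)*Z = Z*(954 + Z))
9210908/v(2953) = 9210908/((2953*(954 + 2953))) = 9210908/((2953*3907)) = 9210908/11537371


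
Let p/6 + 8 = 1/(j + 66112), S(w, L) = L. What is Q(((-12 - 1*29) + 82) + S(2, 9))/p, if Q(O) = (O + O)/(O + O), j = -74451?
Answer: -8339/400278 ≈ -0.020833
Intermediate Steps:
Q(O) = 1 (Q(O) = (2*O)/((2*O)) = (2*O)*(1/(2*O)) = 1)
p = -400278/8339 (p = -48 + 6/(-74451 + 66112) = -48 + 6/(-8339) = -48 + 6*(-1/8339) = -48 - 6/8339 = -400278/8339 ≈ -48.001)
Q(((-12 - 1*29) + 82) + S(2, 9))/p = 1/(-400278/8339) = 1*(-8339/400278) = -8339/400278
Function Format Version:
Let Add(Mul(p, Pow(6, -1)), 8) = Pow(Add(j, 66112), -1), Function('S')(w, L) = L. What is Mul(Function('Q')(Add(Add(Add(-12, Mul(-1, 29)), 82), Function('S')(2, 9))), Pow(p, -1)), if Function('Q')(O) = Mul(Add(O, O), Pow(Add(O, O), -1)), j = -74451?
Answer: Rational(-8339, 400278) ≈ -0.020833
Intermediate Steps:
Function('Q')(O) = 1 (Function('Q')(O) = Mul(Mul(2, O), Pow(Mul(2, O), -1)) = Mul(Mul(2, O), Mul(Rational(1, 2), Pow(O, -1))) = 1)
p = Rational(-400278, 8339) (p = Add(-48, Mul(6, Pow(Add(-74451, 66112), -1))) = Add(-48, Mul(6, Pow(-8339, -1))) = Add(-48, Mul(6, Rational(-1, 8339))) = Add(-48, Rational(-6, 8339)) = Rational(-400278, 8339) ≈ -48.001)
Mul(Function('Q')(Add(Add(Add(-12, Mul(-1, 29)), 82), Function('S')(2, 9))), Pow(p, -1)) = Mul(1, Pow(Rational(-400278, 8339), -1)) = Mul(1, Rational(-8339, 400278)) = Rational(-8339, 400278)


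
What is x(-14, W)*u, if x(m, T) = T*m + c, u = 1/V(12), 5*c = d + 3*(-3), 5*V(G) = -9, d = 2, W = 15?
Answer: 1057/9 ≈ 117.44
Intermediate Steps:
V(G) = -9/5 (V(G) = (1/5)*(-9) = -9/5)
c = -7/5 (c = (2 + 3*(-3))/5 = (2 - 9)/5 = (1/5)*(-7) = -7/5 ≈ -1.4000)
u = -5/9 (u = 1/(-9/5) = -5/9 ≈ -0.55556)
x(m, T) = -7/5 + T*m (x(m, T) = T*m - 7/5 = -7/5 + T*m)
x(-14, W)*u = (-7/5 + 15*(-14))*(-5/9) = (-7/5 - 210)*(-5/9) = -1057/5*(-5/9) = 1057/9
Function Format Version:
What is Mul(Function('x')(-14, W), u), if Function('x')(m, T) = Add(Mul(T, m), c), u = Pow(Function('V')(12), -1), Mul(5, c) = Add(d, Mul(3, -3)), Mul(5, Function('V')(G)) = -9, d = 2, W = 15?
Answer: Rational(1057, 9) ≈ 117.44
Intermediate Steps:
Function('V')(G) = Rational(-9, 5) (Function('V')(G) = Mul(Rational(1, 5), -9) = Rational(-9, 5))
c = Rational(-7, 5) (c = Mul(Rational(1, 5), Add(2, Mul(3, -3))) = Mul(Rational(1, 5), Add(2, -9)) = Mul(Rational(1, 5), -7) = Rational(-7, 5) ≈ -1.4000)
u = Rational(-5, 9) (u = Pow(Rational(-9, 5), -1) = Rational(-5, 9) ≈ -0.55556)
Function('x')(m, T) = Add(Rational(-7, 5), Mul(T, m)) (Function('x')(m, T) = Add(Mul(T, m), Rational(-7, 5)) = Add(Rational(-7, 5), Mul(T, m)))
Mul(Function('x')(-14, W), u) = Mul(Add(Rational(-7, 5), Mul(15, -14)), Rational(-5, 9)) = Mul(Add(Rational(-7, 5), -210), Rational(-5, 9)) = Mul(Rational(-1057, 5), Rational(-5, 9)) = Rational(1057, 9)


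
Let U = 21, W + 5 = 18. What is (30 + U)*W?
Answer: 663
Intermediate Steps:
W = 13 (W = -5 + 18 = 13)
(30 + U)*W = (30 + 21)*13 = 51*13 = 663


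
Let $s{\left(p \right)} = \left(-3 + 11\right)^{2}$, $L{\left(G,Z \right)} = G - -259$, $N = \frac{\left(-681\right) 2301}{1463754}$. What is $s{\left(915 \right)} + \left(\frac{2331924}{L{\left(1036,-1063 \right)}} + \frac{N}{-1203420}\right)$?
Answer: $\frac{13503820385133521}{7241766781240} \approx 1864.7$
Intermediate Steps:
$N = - \frac{522327}{487918}$ ($N = \left(-1566981\right) \frac{1}{1463754} = - \frac{522327}{487918} \approx -1.0705$)
$L{\left(G,Z \right)} = 259 + G$ ($L{\left(G,Z \right)} = G + 259 = 259 + G$)
$s{\left(p \right)} = 64$ ($s{\left(p \right)} = 8^{2} = 64$)
$s{\left(915 \right)} + \left(\frac{2331924}{L{\left(1036,-1063 \right)}} + \frac{N}{-1203420}\right) = 64 - \left(- \frac{174109}{195723426520} - \frac{2331924}{259 + 1036}\right) = 64 - \left(- \frac{174109}{195723426520} - \frac{2331924}{1295}\right) = 64 + \left(2331924 \cdot \frac{1}{1295} + \frac{174109}{195723426520}\right) = 64 + \left(\frac{333132}{185} + \frac{174109}{195723426520}\right) = 64 + \frac{13040347311134161}{7241766781240} = \frac{13503820385133521}{7241766781240}$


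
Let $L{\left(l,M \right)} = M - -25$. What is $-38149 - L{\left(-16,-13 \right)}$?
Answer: $-38161$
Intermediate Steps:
$L{\left(l,M \right)} = 25 + M$ ($L{\left(l,M \right)} = M + 25 = 25 + M$)
$-38149 - L{\left(-16,-13 \right)} = -38149 - \left(25 - 13\right) = -38149 - 12 = -38161$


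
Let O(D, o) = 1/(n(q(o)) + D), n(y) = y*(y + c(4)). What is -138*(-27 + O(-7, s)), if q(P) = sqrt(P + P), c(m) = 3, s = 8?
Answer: 26036/7 ≈ 3719.4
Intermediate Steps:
q(P) = sqrt(2)*sqrt(P) (q(P) = sqrt(2*P) = sqrt(2)*sqrt(P))
n(y) = y*(3 + y) (n(y) = y*(y + 3) = y*(3 + y))
O(D, o) = 1/(D + sqrt(2)*sqrt(o)*(3 + sqrt(2)*sqrt(o))) (O(D, o) = 1/((sqrt(2)*sqrt(o))*(3 + sqrt(2)*sqrt(o)) + D) = 1/(sqrt(2)*sqrt(o)*(3 + sqrt(2)*sqrt(o)) + D) = 1/(D + sqrt(2)*sqrt(o)*(3 + sqrt(2)*sqrt(o))))
-138*(-27 + O(-7, s)) = -138*(-27 + 1/(-7 + 2*8 + 3*sqrt(2)*sqrt(8))) = -138*(-27 + 1/(-7 + 16 + 3*sqrt(2)*(2*sqrt(2)))) = -138*(-27 + 1/(-7 + 16 + 12)) = -138*(-27 + 1/21) = -138*(-566/21) = 26036/7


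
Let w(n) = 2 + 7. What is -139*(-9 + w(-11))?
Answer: 0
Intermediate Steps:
w(n) = 9
-139*(-9 + w(-11)) = -139*(-9 + 9) = -139*0 = 0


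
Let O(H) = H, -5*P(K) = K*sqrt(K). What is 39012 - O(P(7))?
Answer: 39012 + 7*sqrt(7)/5 ≈ 39016.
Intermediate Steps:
P(K) = -K**(3/2)/5 (P(K) = -K*sqrt(K)/5 = -K**(3/2)/5)
39012 - O(P(7)) = 39012 - (-1)*7**(3/2)/5 = 39012 - (-1)*7*sqrt(7)/5 = 39012 - (-7)*sqrt(7)/5 = 39012 + 7*sqrt(7)/5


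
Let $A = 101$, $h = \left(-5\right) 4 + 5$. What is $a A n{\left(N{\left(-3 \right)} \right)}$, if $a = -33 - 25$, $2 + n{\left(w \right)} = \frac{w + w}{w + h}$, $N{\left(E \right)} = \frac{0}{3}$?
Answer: $11716$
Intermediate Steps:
$h = -15$ ($h = -20 + 5 = -15$)
$N{\left(E \right)} = 0$ ($N{\left(E \right)} = 0 \cdot \frac{1}{3} = 0$)
$n{\left(w \right)} = -2 + \frac{2 w}{-15 + w}$ ($n{\left(w \right)} = -2 + \frac{w + w}{w - 15} = -2 + \frac{2 w}{-15 + w}$)
$a = -58$ ($a = -33 - 25 = -58$)
$a A n{\left(N{\left(-3 \right)} \right)} = \left(-58\right) 101 \frac{30}{-15 + 0} = - 5858 \frac{30}{-15} = - 5858 \cdot 30 \left(- \frac{1}{15}\right) = \left(-5858\right) \left(-2\right) = 11716$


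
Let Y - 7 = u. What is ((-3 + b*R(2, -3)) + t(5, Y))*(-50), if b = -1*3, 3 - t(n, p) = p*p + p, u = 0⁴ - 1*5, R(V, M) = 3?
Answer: 750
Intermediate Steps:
u = -5 (u = 0 - 5 = -5)
Y = 2 (Y = 7 - 5 = 2)
t(n, p) = 3 - p - p² (t(n, p) = 3 - (p*p + p) = 3 - (p² + p) = 3 - (p + p²) = 3 + (-p - p²) = 3 - p - p²)
b = -3
((-3 + b*R(2, -3)) + t(5, Y))*(-50) = ((-3 - 3*3) + (3 - 1*2 - 1*2²))*(-50) = ((-3 - 9) + (3 - 2 - 1*4))*(-50) = (-12 + (3 - 2 - 4))*(-50) = (-12 - 3)*(-50) = -15*(-50) = 750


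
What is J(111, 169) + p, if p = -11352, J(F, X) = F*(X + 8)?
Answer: 8295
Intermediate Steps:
J(F, X) = F*(8 + X)
J(111, 169) + p = 111*(8 + 169) - 11352 = 111*177 - 11352 = 19647 - 11352 = 8295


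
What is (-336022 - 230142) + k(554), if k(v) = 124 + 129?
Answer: -565911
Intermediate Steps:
k(v) = 253
(-336022 - 230142) + k(554) = (-336022 - 230142) + 253 = -566164 + 253 = -565911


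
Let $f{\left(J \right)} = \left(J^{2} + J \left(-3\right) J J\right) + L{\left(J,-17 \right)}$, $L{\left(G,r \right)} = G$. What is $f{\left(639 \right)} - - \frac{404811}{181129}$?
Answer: $- \frac{141704895621402}{181129} \approx -7.8234 \cdot 10^{8}$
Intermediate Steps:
$f{\left(J \right)} = J + J^{2} - 3 J^{3}$ ($f{\left(J \right)} = \left(J^{2} + J \left(-3\right) J J\right) + J = \left(J^{2} + - 3 J J J\right) + J = \left(J^{2} + - 3 J^{2} J\right) + J = \left(J^{2} - 3 J^{3}\right) + J = J + J^{2} - 3 J^{3}$)
$f{\left(639 \right)} - - \frac{404811}{181129} = 639 \left(1 + 639 - 3 \cdot 639^{2}\right) - - \frac{404811}{181129} = 639 \left(1 + 639 - 1224963\right) - \left(-404811\right) \frac{1}{181129} = 639 \left(1 + 639 - 1224963\right) - - \frac{404811}{181129} = 639 \left(-1224323\right) + \frac{404811}{181129} = -782342397 + \frac{404811}{181129} = - \frac{141704895621402}{181129}$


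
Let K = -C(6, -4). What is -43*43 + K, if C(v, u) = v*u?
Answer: -1825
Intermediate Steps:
C(v, u) = u*v
K = 24 (K = -(-4)*6 = -1*(-24) = 24)
-43*43 + K = -43*43 + 24 = -1849 + 24 = -1825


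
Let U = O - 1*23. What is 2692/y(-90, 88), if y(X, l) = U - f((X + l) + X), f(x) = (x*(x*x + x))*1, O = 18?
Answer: 2692/770219 ≈ 0.0034951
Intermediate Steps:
U = -5 (U = 18 - 1*23 = 18 - 23 = -5)
f(x) = x*(x + x**2) (f(x) = (x*(x**2 + x))*1 = (x*(x + x**2))*1 = x*(x + x**2))
y(X, l) = -5 - (l + 2*X)**2*(1 + l + 2*X) (y(X, l) = -5 - ((X + l) + X)**2*(1 + ((X + l) + X)) = -5 - (l + 2*X)**2*(1 + (l + 2*X)) = -5 - (l + 2*X)**2*(1 + l + 2*X))
2692/y(-90, 88) = 2692/(-5 - (88 + 2*(-90))**2*(1 + 88 + 2*(-90))) = 2692/(-5 - (88 - 180)**2*(1 + 88 - 180)) = 2692/(-5 - 1*(-92)**2*(-91)) = 2692/(-5 - 1*8464*(-91)) = 2692/(-5 + 770224) = 2692/770219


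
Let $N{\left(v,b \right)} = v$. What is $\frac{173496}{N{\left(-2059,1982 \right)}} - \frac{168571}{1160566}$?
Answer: $- \frac{2840854175}{33656414} \approx -84.407$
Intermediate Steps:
$\frac{173496}{N{\left(-2059,1982 \right)}} - \frac{168571}{1160566} = \frac{173496}{-2059} - \frac{168571}{1160566} = 173496 \left(- \frac{1}{2059}\right) - \frac{168571}{1160566} = - \frac{173496}{2059} - \frac{168571}{1160566} = - \frac{2840854175}{33656414}$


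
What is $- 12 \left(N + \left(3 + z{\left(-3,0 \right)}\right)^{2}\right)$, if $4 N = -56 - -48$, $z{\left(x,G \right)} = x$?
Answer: $24$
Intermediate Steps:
$N = -2$ ($N = \frac{-56 - -48}{4} = \frac{-56 + 48}{4} = \frac{1}{4} \left(-8\right) = -2$)
$- 12 \left(N + \left(3 + z{\left(-3,0 \right)}\right)^{2}\right) = - 12 \left(-2 + \left(3 - 3\right)^{2}\right) = - 12 \left(-2 + 0^{2}\right) = - 12 \left(-2 + 0\right) = \left(-12\right) \left(-2\right) = 24$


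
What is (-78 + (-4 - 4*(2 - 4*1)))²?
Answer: 5476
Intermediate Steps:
(-78 + (-4 - 4*(2 - 4*1)))² = (-78 + (-4 - 4*(2 - 4)))² = (-78 + (-4 - 4*(-2)))² = (-78 + (-4 + 8))² = (-78 + 4)² = (-74)² = 5476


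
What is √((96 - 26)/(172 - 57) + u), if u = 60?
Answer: √32062/23 ≈ 7.7852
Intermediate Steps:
√((96 - 26)/(172 - 57) + u) = √((96 - 26)/(172 - 57) + 60) = √(70/115 + 60) = √(70*(1/115) + 60) = √(14/23 + 60) = √(1394/23) = √32062/23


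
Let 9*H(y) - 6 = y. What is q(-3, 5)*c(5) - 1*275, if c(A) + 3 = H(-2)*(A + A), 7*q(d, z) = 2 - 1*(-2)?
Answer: -17273/63 ≈ -274.17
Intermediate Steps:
q(d, z) = 4/7 (q(d, z) = (2 - 1*(-2))/7 = (2 + 2)/7 = (⅐)*4 = 4/7)
H(y) = ⅔ + y/9
c(A) = -3 + 8*A/9 (c(A) = -3 + (⅔ + (⅑)*(-2))*(A + A) = -3 + (⅔ - 2/9)*(2*A) = -3 + 4*(2*A)/9 = -3 + 8*A/9)
q(-3, 5)*c(5) - 1*275 = 4*(-3 + (8/9)*5)/7 - 1*275 = 4*(-3 + 40/9)/7 - 275 = (4/7)*(13/9) - 275 = 52/63 - 275 = -17273/63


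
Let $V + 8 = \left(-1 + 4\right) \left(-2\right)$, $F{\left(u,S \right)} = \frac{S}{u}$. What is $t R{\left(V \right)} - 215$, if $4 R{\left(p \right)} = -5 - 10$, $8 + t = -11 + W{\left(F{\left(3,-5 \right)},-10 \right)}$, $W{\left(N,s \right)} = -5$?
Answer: $-125$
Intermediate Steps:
$V = -14$ ($V = -8 + \left(-1 + 4\right) \left(-2\right) = -8 + 3 \left(-2\right) = -8 - 6 = -14$)
$t = -24$ ($t = -8 - 16 = -24$)
$R{\left(p \right)} = - \frac{15}{4}$ ($R{\left(p \right)} = \frac{-5 - 10}{4} = \frac{1}{4} \left(-15\right) = - \frac{15}{4}$)
$t R{\left(V \right)} - 215 = \left(-24\right) \left(- \frac{15}{4}\right) - 215 = 90 - 215 = -125$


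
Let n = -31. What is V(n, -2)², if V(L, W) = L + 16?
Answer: 225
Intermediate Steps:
V(L, W) = 16 + L
V(n, -2)² = (16 - 31)² = (-15)² = 225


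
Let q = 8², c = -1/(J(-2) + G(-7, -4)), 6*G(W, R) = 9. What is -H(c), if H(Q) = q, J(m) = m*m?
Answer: -64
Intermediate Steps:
G(W, R) = 3/2 (G(W, R) = (⅙)*9 = 3/2)
J(m) = m²
c = -2/11 (c = -1/((-2)² + 3/2) = -1/(4 + 3/2) = -1/11/2 = -1*2/11 = -2/11 ≈ -0.18182)
q = 64
H(Q) = 64
-H(c) = -1*64 = -64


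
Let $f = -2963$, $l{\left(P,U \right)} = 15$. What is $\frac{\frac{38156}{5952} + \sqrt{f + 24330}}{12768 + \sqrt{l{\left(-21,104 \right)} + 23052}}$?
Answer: $\frac{2537374}{5052961467} - \frac{9539 \sqrt{2563}}{80847383472} - \frac{\sqrt{54763621}}{54332919} + \frac{4256 \sqrt{21367}}{54332919} \approx 0.01181$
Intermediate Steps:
$\frac{\frac{38156}{5952} + \sqrt{f + 24330}}{12768 + \sqrt{l{\left(-21,104 \right)} + 23052}} = \frac{\frac{38156}{5952} + \sqrt{-2963 + 24330}}{12768 + \sqrt{15 + 23052}} = \frac{38156 \cdot \frac{1}{5952} + \sqrt{21367}}{12768 + \sqrt{23067}} = \frac{\frac{9539}{1488} + \sqrt{21367}}{12768 + 3 \sqrt{2563}}$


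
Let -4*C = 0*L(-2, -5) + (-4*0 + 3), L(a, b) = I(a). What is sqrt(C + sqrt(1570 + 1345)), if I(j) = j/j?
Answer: sqrt(-3 + 4*sqrt(2915))/2 ≈ 7.2966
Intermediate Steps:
I(j) = 1
L(a, b) = 1
C = -3/4 (C = -(0*1 + (-4*0 + 3))/4 = -(0 + (0 + 3))/4 = -(0 + 3)/4 = -1/4*3 = -3/4 ≈ -0.75000)
sqrt(C + sqrt(1570 + 1345)) = sqrt(-3/4 + sqrt(1570 + 1345)) = sqrt(-3/4 + sqrt(2915))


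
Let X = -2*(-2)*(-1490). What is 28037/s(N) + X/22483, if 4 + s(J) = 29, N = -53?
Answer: 630206871/562075 ≈ 1121.2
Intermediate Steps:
s(J) = 25 (s(J) = -4 + 29 = 25)
X = -5960 (X = 4*(-1490) = -5960)
28037/s(N) + X/22483 = 28037/25 - 5960/22483 = 630206871/562075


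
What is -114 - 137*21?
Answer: -2991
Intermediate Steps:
-114 - 137*21 = -114 - 2877 = -2991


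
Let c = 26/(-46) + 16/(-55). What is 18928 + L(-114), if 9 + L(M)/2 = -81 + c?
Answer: 23714054/1265 ≈ 18746.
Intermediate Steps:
c = -1083/1265 (c = 26*(-1/46) + 16*(-1/55) = -13/23 - 16/55 = -1083/1265 ≈ -0.85613)
L(M) = -229866/1265 (L(M) = -18 + 2*(-81 - 1083/1265) = -18 + 2*(-103548/1265) = -18 - 207096/1265 = -229866/1265)
18928 + L(-114) = 18928 - 229866/1265 = 23714054/1265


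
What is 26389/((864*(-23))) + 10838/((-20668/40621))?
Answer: -2187300329227/102678624 ≈ -21302.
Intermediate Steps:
26389/((864*(-23))) + 10838/((-20668/40621)) = 26389/(-19872) + 10838/((-20668*1/40621)) = 26389*(-1/19872) + 10838/(-20668/40621) = -26389/19872 + 10838*(-40621/20668) = -26389/19872 - 220125199/10334 = -2187300329227/102678624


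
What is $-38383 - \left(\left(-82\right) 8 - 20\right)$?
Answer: $-37707$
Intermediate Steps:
$-38383 - \left(\left(-82\right) 8 - 20\right) = -38383 - \left(-656 - 20\right) = -38383 - -676 = -38383 + 676 = -37707$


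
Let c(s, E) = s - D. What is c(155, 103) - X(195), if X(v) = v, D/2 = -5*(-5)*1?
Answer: -90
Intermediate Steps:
D = 50 (D = 2*(-5*(-5)*1) = 2*(25*1) = 2*25 = 50)
c(s, E) = -50 + s (c(s, E) = s - 1*50 = s - 50 = -50 + s)
c(155, 103) - X(195) = (-50 + 155) - 1*195 = 105 - 195 = -90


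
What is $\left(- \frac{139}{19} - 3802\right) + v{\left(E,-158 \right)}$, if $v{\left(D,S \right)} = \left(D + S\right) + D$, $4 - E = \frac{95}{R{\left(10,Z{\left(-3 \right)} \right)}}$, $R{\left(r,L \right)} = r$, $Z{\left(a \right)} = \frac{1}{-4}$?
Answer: $- \frac{75588}{19} \approx -3978.3$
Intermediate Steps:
$Z{\left(a \right)} = - \frac{1}{4}$
$E = - \frac{11}{2}$ ($E = 4 - \frac{95}{10} = 4 - 95 \cdot \frac{1}{10} = 4 - \frac{19}{2} = - \frac{11}{2} \approx -5.5$)
$v{\left(D,S \right)} = S + 2 D$
$\left(- \frac{139}{19} - 3802\right) + v{\left(E,-158 \right)} = \left(- \frac{139}{19} - 3802\right) + \left(-158 + 2 \left(- \frac{11}{2}\right)\right) = \left(\left(-139\right) \frac{1}{19} - 3802\right) - 169 = \left(- \frac{139}{19} - 3802\right) - 169 = - \frac{72377}{19} - 169 = - \frac{75588}{19}$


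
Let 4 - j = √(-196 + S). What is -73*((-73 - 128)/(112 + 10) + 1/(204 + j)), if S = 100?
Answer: 9912013/82655 - 73*I*√6/10840 ≈ 119.92 - 0.016496*I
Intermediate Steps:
j = 4 - 4*I*√6 (j = 4 - √(-196 + 100) = 4 - √(-96) = 4 - 4*I*√6 ≈ 4.0 - 9.798*I)
-73*((-73 - 128)/(112 + 10) + 1/(204 + j)) = -73*((-73 - 128)/(112 + 10) + 1/(204 + (4 - 4*I*√6))) = -73*(-201/122 + 1/(208 - 4*I*√6)) = 14673/122 - 73/(208 - 4*I*√6)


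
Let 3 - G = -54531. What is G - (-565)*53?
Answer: 84479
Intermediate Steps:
G = 54534 (G = 3 - 1*(-54531) = 3 + 54531 = 54534)
G - (-565)*53 = 54534 - (-565)*53 = 54534 - 1*(-29945) = 54534 + 29945 = 84479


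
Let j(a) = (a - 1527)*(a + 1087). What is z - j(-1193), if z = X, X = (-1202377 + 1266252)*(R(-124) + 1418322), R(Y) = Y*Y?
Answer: 91577171430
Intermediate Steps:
R(Y) = Y²
j(a) = (-1527 + a)*(1087 + a)
X = 91577459750 (X = (-1202377 + 1266252)*((-124)² + 1418322) = 63875*(15376 + 1418322) = 63875*1433698 = 91577459750)
z = 91577459750
z - j(-1193) = 91577459750 - (-1659849 + (-1193)² - 440*(-1193)) = 91577459750 - (-1659849 + 1423249 + 524920) = 91577459750 - 1*288320 = 91577459750 - 288320 = 91577171430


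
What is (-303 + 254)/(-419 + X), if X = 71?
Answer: 49/348 ≈ 0.14080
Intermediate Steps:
(-303 + 254)/(-419 + X) = (-303 + 254)/(-419 + 71) = -49/(-348) = -49*(-1/348) = 49/348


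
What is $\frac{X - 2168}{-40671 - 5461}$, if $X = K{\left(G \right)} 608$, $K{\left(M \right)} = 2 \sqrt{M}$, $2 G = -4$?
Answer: $\frac{542}{11533} - \frac{16 i \sqrt{2}}{607} \approx 0.046996 - 0.037277 i$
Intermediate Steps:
$G = -2$ ($G = \frac{1}{2} \left(-4\right) = -2$)
$X = 1216 i \sqrt{2}$ ($X = 2 \sqrt{-2} \cdot 608 = 2 i \sqrt{2} \cdot 608 = 1216 i \sqrt{2} \approx 1719.7 i$)
$\frac{X - 2168}{-40671 - 5461} = \frac{1216 i \sqrt{2} - 2168}{-40671 - 5461} = \frac{-2168 + 1216 i \sqrt{2}}{-46132} = \left(-2168 + 1216 i \sqrt{2}\right) \left(- \frac{1}{46132}\right) = \frac{542}{11533} - \frac{16 i \sqrt{2}}{607}$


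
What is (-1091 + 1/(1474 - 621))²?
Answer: 866057306884/727609 ≈ 1.1903e+6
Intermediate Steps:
(-1091 + 1/(1474 - 621))² = (-1091 + 1/853)² = (-930622/853)² = 866057306884/727609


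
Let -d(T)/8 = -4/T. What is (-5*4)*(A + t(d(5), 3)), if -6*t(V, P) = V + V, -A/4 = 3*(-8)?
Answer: -5632/3 ≈ -1877.3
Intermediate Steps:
d(T) = 32/T (d(T) = -(-32)/T = 32/T)
A = 96 (A = -12*(-8) = -4*(-24) = 96)
t(V, P) = -V/3 (t(V, P) = -(V + V)/6 = -V/3)
(-5*4)*(A + t(d(5), 3)) = (-5*4)*(96 - 32/(3*5)) = -20*(96 - 32/(3*5)) = -20*(96 - ⅓*32/5) = -20*(96 - 32/15) = -20*1408/15 = -5632/3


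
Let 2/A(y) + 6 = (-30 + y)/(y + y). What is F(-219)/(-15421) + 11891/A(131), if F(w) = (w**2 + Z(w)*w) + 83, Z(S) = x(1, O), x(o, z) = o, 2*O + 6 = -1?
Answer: -269763964581/8080604 ≈ -33384.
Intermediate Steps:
O = -7/2 (O = -3 + (1/2)*(-1) = -3 - 1/2 = -7/2 ≈ -3.5000)
Z(S) = 1
A(y) = 2/(-6 + (-30 + y)/(2*y)) (A(y) = 2/(-6 + (-30 + y)/(y + y)) = 2/(-6 + (-30 + y)/((2*y))) = 2/(-6 + (-30 + y)*(1/(2*y))) = 2/(-6 + (-30 + y)/(2*y)))
F(w) = 83 + w + w**2 (F(w) = (w**2 + 1*w) + 83 = (w**2 + w) + 83 = (w + w**2) + 83 = 83 + w + w**2)
F(-219)/(-15421) + 11891/A(131) = (83 - 219 + (-219)**2)/(-15421) + 11891/((-4*131/(30 + 11*131))) = (83 - 219 + 47961)*(-1/15421) + 11891/((-4*131/(30 + 1441))) = 47825*(-1/15421) + 11891/((-4*131/1471)) = -47825/15421 + 11891/((-4*131*1/1471)) = -47825/15421 + 11891/(-524/1471) = -47825/15421 + 11891*(-1471/524) = -47825/15421 - 17491661/524 = -269763964581/8080604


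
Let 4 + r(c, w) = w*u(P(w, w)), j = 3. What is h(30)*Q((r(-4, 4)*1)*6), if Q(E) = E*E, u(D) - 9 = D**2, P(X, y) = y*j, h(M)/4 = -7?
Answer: -372621312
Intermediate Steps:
h(M) = -28 (h(M) = 4*(-7) = -28)
P(X, y) = 3*y (P(X, y) = y*3 = 3*y)
u(D) = 9 + D**2
r(c, w) = -4 + w*(9 + 9*w**2) (r(c, w) = -4 + w*(9 + (3*w)**2) = -4 + w*(9 + 9*w**2))
Q(E) = E**2
h(30)*Q((r(-4, 4)*1)*6) = -28*36*(-4 + 9*4*(1 + 4**2))**2 = -28*36*(-4 + 9*4*(1 + 16))**2 = -28*36*(-4 + 9*4*17)**2 = -28*36*(-4 + 612)**2 = -28*((608*1)*6)**2 = -28*(608*6)**2 = -28*3648**2 = -28*13307904 = -372621312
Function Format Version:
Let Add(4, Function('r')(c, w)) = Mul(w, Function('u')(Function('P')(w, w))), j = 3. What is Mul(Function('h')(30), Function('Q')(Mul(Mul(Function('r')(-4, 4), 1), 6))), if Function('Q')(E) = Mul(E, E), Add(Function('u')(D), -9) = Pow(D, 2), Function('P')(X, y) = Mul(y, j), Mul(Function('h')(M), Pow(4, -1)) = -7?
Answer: -372621312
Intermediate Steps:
Function('h')(M) = -28 (Function('h')(M) = Mul(4, -7) = -28)
Function('P')(X, y) = Mul(3, y) (Function('P')(X, y) = Mul(y, 3) = Mul(3, y))
Function('u')(D) = Add(9, Pow(D, 2))
Function('r')(c, w) = Add(-4, Mul(w, Add(9, Mul(9, Pow(w, 2))))) (Function('r')(c, w) = Add(-4, Mul(w, Add(9, Pow(Mul(3, w), 2)))) = Add(-4, Mul(w, Add(9, Mul(9, Pow(w, 2))))))
Function('Q')(E) = Pow(E, 2)
Mul(Function('h')(30), Function('Q')(Mul(Mul(Function('r')(-4, 4), 1), 6))) = Mul(-28, Pow(Mul(Mul(Add(-4, Mul(9, 4, Add(1, Pow(4, 2)))), 1), 6), 2)) = Mul(-28, Pow(Mul(Mul(Add(-4, Mul(9, 4, Add(1, 16))), 1), 6), 2)) = Mul(-28, Pow(Mul(Mul(Add(-4, Mul(9, 4, 17)), 1), 6), 2)) = Mul(-28, Pow(Mul(Mul(Add(-4, 612), 1), 6), 2)) = Mul(-28, Pow(Mul(Mul(608, 1), 6), 2)) = Mul(-28, Pow(Mul(608, 6), 2)) = Mul(-28, Pow(3648, 2)) = Mul(-28, 13307904) = -372621312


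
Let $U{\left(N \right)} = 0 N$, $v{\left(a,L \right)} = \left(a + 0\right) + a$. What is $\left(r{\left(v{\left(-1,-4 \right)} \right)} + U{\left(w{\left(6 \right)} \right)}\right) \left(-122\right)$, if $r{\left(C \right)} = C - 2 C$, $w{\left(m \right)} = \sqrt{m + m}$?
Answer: $-244$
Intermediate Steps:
$w{\left(m \right)} = \sqrt{2} \sqrt{m}$ ($w{\left(m \right)} = \sqrt{2 m} = \sqrt{2} \sqrt{m}$)
$v{\left(a,L \right)} = 2 a$ ($v{\left(a,L \right)} = a + a = 2 a$)
$U{\left(N \right)} = 0$
$r{\left(C \right)} = - C$
$\left(r{\left(v{\left(-1,-4 \right)} \right)} + U{\left(w{\left(6 \right)} \right)}\right) \left(-122\right) = \left(- 2 \left(-1\right) + 0\right) \left(-122\right) = \left(\left(-1\right) \left(-2\right) + 0\right) \left(-122\right) = \left(2 + 0\right) \left(-122\right) = 2 \left(-122\right) = -244$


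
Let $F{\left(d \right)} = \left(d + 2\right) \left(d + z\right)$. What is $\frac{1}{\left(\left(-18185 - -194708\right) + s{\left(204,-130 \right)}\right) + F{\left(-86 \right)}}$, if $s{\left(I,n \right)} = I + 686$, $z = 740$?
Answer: $\frac{1}{122477} \approx 8.1648 \cdot 10^{-6}$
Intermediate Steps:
$s{\left(I,n \right)} = 686 + I$
$F{\left(d \right)} = \left(2 + d\right) \left(740 + d\right)$ ($F{\left(d \right)} = \left(d + 2\right) \left(d + 740\right) = \left(2 + d\right) \left(740 + d\right)$)
$\frac{1}{\left(\left(-18185 - -194708\right) + s{\left(204,-130 \right)}\right) + F{\left(-86 \right)}} = \frac{1}{\left(\left(-18185 - -194708\right) + \left(686 + 204\right)\right) + \left(1480 + \left(-86\right)^{2} + 742 \left(-86\right)\right)} = \frac{1}{\left(\left(-18185 + 194708\right) + 890\right) + \left(1480 + 7396 - 63812\right)} = \frac{1}{\left(176523 + 890\right) - 54936} = \frac{1}{177413 - 54936} = \frac{1}{122477}$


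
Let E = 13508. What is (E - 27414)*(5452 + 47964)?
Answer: -742802896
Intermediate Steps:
(E - 27414)*(5452 + 47964) = (13508 - 27414)*(5452 + 47964) = -13906*53416 = -742802896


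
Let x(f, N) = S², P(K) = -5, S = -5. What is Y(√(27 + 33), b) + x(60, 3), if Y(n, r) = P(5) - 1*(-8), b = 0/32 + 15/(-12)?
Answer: 28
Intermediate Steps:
x(f, N) = 25 (x(f, N) = (-5)² = 25)
b = -5/4 (b = 0*(1/32) + 15*(-1/12) = 0 - 5/4 = -5/4 ≈ -1.2500)
Y(n, r) = 3 (Y(n, r) = -5 - 1*(-8) = -5 + 8 = 3)
Y(√(27 + 33), b) + x(60, 3) = 3 + 25 = 28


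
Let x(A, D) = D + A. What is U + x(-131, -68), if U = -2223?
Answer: -2422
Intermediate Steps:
x(A, D) = A + D
U + x(-131, -68) = -2223 + (-131 - 68) = -2223 - 199 = -2422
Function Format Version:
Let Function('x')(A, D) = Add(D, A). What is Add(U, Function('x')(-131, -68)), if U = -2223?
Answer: -2422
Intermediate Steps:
Function('x')(A, D) = Add(A, D)
Add(U, Function('x')(-131, -68)) = Add(-2223, Add(-131, -68)) = Add(-2223, -199) = -2422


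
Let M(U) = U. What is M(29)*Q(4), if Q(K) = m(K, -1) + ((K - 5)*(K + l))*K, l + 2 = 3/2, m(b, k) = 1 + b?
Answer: -261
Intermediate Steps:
l = -1/2 (l = -2 + 3/2 = -1/2 ≈ -0.50000)
Q(K) = 1 + K + K*(-5 + K)*(-1/2 + K) (Q(K) = (1 + K) + ((K - 5)*(K - 1/2))*K = (1 + K) + ((-5 + K)*(-1/2 + K))*K = (1 + K) + K*(-5 + K)*(-1/2 + K) = 1 + K + K*(-5 + K)*(-1/2 + K))
M(29)*Q(4) = 29*(1 + 4**3 - 11/2*4**2 + (7/2)*4) = 29*(1 + 64 - 11/2*16 + 14) = 29*(1 + 64 - 88 + 14) = 29*(-9) = -261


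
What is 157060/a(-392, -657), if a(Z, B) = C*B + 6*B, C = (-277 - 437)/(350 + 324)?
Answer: -10585844/218781 ≈ -48.386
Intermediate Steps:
C = -357/337 (C = -714/674 = -714*1/674 = -357/337 ≈ -1.0593)
a(Z, B) = 1665*B/337 (a(Z, B) = -357*B/337 + 6*B = 1665*B/337)
157060/a(-392, -657) = 157060/(((1665/337)*(-657))) = 157060/(-1093905/337) = 157060*(-337/1093905) = -10585844/218781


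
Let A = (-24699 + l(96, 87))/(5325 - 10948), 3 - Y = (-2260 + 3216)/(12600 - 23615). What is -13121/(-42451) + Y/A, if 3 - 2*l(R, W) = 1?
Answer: 11685653758843/11548729599970 ≈ 1.0119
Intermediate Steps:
Y = 34001/11015 (Y = 3 - (-2260 + 3216)/(12600 - 23615) = 3 - 956/(-11015) = 3 - 956*(-1)/11015 = 3 - 1*(-956/11015) = 3 + 956/11015 = 34001/11015 ≈ 3.0868)
l(R, W) = 1 (l(R, W) = 3/2 - 1/2*1 = 3/2 - 1/2 = 1)
A = 24698/5623 (A = (-24699 + 1)/(5325 - 10948) = -24698/(-5623) = -24698*(-1/5623) = 24698/5623 ≈ 4.3923)
-13121/(-42451) + Y/A = -13121/(-42451) + 34001/(11015*(24698/5623)) = -13121*(-1/42451) + (34001/11015)*(5623/24698) = 13121/42451 + 191187623/272048470 = 11685653758843/11548729599970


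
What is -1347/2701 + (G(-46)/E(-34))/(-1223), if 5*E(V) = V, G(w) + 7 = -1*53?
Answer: -28410627/56156491 ≈ -0.50592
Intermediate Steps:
G(w) = -60 (G(w) = -7 - 1*53 = -7 - 53 = -60)
E(V) = V/5
-1347/2701 + (G(-46)/E(-34))/(-1223) = -1347/2701 - 60/((1/5)*(-34))/(-1223) = -1347*1/2701 - 60/(-34/5)*(-1/1223) = -1347/2701 - 60*(-5/34)*(-1/1223) = -1347/2701 + (150/17)*(-1/1223) = -1347/2701 - 150/20791 = -28410627/56156491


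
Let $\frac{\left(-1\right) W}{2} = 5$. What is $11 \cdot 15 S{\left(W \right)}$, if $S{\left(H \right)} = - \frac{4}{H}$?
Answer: $66$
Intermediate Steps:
$W = -10$ ($W = \left(-2\right) 5 = -10$)
$11 \cdot 15 S{\left(W \right)} = 11 \cdot 15 \left(- \frac{4}{-10}\right) = 165 \left(\left(-4\right) \left(- \frac{1}{10}\right)\right) = 165 \cdot \frac{2}{5} = 66$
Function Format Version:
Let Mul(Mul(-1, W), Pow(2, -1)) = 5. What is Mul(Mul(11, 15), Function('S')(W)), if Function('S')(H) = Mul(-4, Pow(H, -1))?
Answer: 66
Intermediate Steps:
W = -10 (W = Mul(-2, 5) = -10)
Mul(Mul(11, 15), Function('S')(W)) = Mul(Mul(11, 15), Mul(-4, Pow(-10, -1))) = Mul(165, Mul(-4, Rational(-1, 10))) = Mul(165, Rational(2, 5)) = 66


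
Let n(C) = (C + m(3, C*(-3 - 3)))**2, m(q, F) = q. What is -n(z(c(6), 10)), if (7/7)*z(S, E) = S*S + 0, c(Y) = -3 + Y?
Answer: -144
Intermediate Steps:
z(S, E) = S**2 (z(S, E) = S*S + 0 = S**2 + 0 = S**2)
n(C) = (3 + C)**2 (n(C) = (C + 3)**2 = (3 + C)**2)
-n(z(c(6), 10)) = -(3 + (-3 + 6)**2)**2 = -(3 + 3**2)**2 = -(3 + 9)**2 = -1*12**2 = -1*144 = -144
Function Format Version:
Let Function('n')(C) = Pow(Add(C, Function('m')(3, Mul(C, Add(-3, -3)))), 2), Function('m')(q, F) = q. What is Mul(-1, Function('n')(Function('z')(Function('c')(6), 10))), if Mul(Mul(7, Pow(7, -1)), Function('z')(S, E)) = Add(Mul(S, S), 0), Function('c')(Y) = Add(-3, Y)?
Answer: -144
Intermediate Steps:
Function('z')(S, E) = Pow(S, 2) (Function('z')(S, E) = Add(Mul(S, S), 0) = Add(Pow(S, 2), 0) = Pow(S, 2))
Function('n')(C) = Pow(Add(3, C), 2) (Function('n')(C) = Pow(Add(C, 3), 2) = Pow(Add(3, C), 2))
Mul(-1, Function('n')(Function('z')(Function('c')(6), 10))) = Mul(-1, Pow(Add(3, Pow(Add(-3, 6), 2)), 2)) = Mul(-1, Pow(Add(3, Pow(3, 2)), 2)) = Mul(-1, Pow(Add(3, 9), 2)) = Mul(-1, Pow(12, 2)) = Mul(-1, 144) = -144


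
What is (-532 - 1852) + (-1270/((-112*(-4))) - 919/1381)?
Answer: -738558887/309344 ≈ -2387.5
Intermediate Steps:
(-532 - 1852) + (-1270/((-112*(-4))) - 919/1381) = -2384 + (-1270/448 - 919*1/1381) = -2384 + (-1270*1/448 - 919/1381) = -2384 + (-635/224 - 919/1381) = -2384 - 1082791/309344 = -738558887/309344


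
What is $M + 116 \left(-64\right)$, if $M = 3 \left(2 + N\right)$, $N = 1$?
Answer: $-7415$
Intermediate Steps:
$M = 9$ ($M = 3 \left(2 + 1\right) = 3 \cdot 3 = 9$)
$M + 116 \left(-64\right) = 9 + 116 \left(-64\right) = 9 - 7424 = -7415$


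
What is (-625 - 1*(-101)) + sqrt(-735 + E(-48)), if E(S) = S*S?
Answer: -524 + sqrt(1569) ≈ -484.39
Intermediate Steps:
E(S) = S**2
(-625 - 1*(-101)) + sqrt(-735 + E(-48)) = (-625 - 1*(-101)) + sqrt(-735 + (-48)**2) = (-625 + 101) + sqrt(-735 + 2304) = -524 + sqrt(1569)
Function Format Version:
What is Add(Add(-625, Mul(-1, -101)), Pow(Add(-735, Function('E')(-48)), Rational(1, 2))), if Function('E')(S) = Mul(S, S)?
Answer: Add(-524, Pow(1569, Rational(1, 2))) ≈ -484.39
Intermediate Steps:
Function('E')(S) = Pow(S, 2)
Add(Add(-625, Mul(-1, -101)), Pow(Add(-735, Function('E')(-48)), Rational(1, 2))) = Add(Add(-625, Mul(-1, -101)), Pow(Add(-735, Pow(-48, 2)), Rational(1, 2))) = Add(Add(-625, 101), Pow(Add(-735, 2304), Rational(1, 2))) = Add(-524, Pow(1569, Rational(1, 2)))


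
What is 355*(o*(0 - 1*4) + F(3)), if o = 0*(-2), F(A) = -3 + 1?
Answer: -710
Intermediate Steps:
F(A) = -2
o = 0
355*(o*(0 - 1*4) + F(3)) = 355*(0*(0 - 1*4) - 2) = 355*(0*(0 - 4) - 2) = 355*(0*(-4) - 2) = 355*(0 - 2) = 355*(-2) = -710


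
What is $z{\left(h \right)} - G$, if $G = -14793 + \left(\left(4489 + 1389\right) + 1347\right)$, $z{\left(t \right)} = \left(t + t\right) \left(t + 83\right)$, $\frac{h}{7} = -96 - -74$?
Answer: $29436$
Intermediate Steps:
$h = -154$ ($h = 7 \left(-96 - -74\right) = 7 \left(-96 + 74\right) = 7 \left(-22\right) = -154$)
$z{\left(t \right)} = 2 t \left(83 + t\right)$
$G = -7568$ ($G = -14793 + \left(5878 + 1347\right) = -14793 + 7225 = -7568$)
$z{\left(h \right)} - G = 2 \left(-154\right) \left(83 - 154\right) - -7568 = 2 \left(-154\right) \left(-71\right) + 7568 = 21868 + 7568 = 29436$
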